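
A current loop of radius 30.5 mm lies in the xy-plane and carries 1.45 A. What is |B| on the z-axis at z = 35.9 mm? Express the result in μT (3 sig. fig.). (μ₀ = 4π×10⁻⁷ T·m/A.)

On the axis of a circular loop, B = μ₀IR² / [2(R²+z²)^(3/2)].
R² + z² = (0.0305)² + (0.0359)² = 0.002219 m², and (R²+z²)^(3/2) = 1.05×10⁻⁴ m³.
B = (4π×10⁻⁷ × 1.45 × 0.0009302) / (2 × 1.05×10⁻⁴) = 8.11×10⁻⁶ T.

B ≈ 8.11 μT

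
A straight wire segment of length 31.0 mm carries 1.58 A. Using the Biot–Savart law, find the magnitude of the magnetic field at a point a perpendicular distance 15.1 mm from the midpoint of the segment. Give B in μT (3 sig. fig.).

For a finite straight segment, B = (μ₀I/4πd)(sinθ₁ + sinθ₂), where θ₁, θ₂ are the angles from the perpendicular to each end.
The perpendicular from the point meets the wire at its midpoint, so each end is L/2 = 0.0155 m away along the wire.
sinθ₁ = 0.0155/√(0.0155²+0.0151²) = 0.7163; sinθ₂ = 0.0155/√(0.0155²+0.0151²) = 0.7163.
B = (4π×10⁻⁷ × 1.58) / (4π × 0.0151) × (0.7163 + 0.7163) = 1.50×10⁻⁵ T.

B ≈ 15.0 μT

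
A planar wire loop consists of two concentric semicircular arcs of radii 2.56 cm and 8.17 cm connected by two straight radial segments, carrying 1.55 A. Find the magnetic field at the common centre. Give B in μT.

The radial connectors point toward the centre, so dl × r̂ = 0 and they contribute nothing.
Each semicircle gives μ₀I/(4R): inner arc 1.90×10⁻⁵ T, outer arc 5.96×10⁻⁶ T.
The two arcs carry current in opposite angular senses, so their fields oppose: B = |1.90×10⁻⁵ − 5.96×10⁻⁶| = 1.31×10⁻⁵ T.

B ≈ 13.1 μT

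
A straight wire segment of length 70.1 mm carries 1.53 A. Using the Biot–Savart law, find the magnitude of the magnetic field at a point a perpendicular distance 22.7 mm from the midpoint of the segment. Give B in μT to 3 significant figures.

For a finite straight segment, B = (μ₀I/4πd)(sinθ₁ + sinθ₂), where θ₁, θ₂ are the angles from the perpendicular to each end.
The perpendicular from the point meets the wire at its midpoint, so each end is L/2 = 0.03505 m away along the wire.
sinθ₁ = 0.03505/√(0.03505²+0.0227²) = 0.8393; sinθ₂ = 0.03505/√(0.03505²+0.0227²) = 0.8393.
B = (4π×10⁻⁷ × 1.53) / (4π × 0.0227) × (0.8393 + 0.8393) = 1.13×10⁻⁵ T.

B ≈ 11.3 μT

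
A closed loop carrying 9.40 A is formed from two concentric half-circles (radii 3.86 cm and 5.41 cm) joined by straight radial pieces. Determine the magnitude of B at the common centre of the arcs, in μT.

The radial connectors point toward the centre, so dl × r̂ = 0 and they contribute nothing.
Each semicircle gives μ₀I/(4R): inner arc 7.65×10⁻⁵ T, outer arc 5.46×10⁻⁵ T.
The two arcs carry current in opposite angular senses, so their fields oppose: B = |7.65×10⁻⁵ − 5.46×10⁻⁵| = 2.19×10⁻⁵ T.

B ≈ 21.9 μT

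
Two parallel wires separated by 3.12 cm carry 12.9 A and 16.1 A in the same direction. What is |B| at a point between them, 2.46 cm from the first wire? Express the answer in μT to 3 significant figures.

B ≈ 383 μT

Each long wire gives B = μ₀I/(2πd). Distances are d₁ = 0.0246 m and d₂ = 0.0066 m.
B₁ = 1.05×10⁻⁴ T, B₂ = 4.88×10⁻⁴ T.
Between parallel currents the two contributions point in opposite directions, so they subtract. B = |B₁ − B₂| = |1.05×10⁻⁴ − 4.88×10⁻⁴| = 3.83×10⁻⁴ T.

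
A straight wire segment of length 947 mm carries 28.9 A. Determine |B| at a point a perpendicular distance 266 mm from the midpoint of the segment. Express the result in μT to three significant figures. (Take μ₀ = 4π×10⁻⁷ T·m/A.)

B ≈ 18.9 μT

For a finite straight segment, B = (μ₀I/4πd)(sinθ₁ + sinθ₂), where θ₁, θ₂ are the angles from the perpendicular to each end.
The perpendicular from the point meets the wire at its midpoint, so each end is L/2 = 0.4735 m away along the wire.
sinθ₁ = 0.4735/√(0.4735²+0.266²) = 0.8718; sinθ₂ = 0.4735/√(0.4735²+0.266²) = 0.8718.
B = (4π×10⁻⁷ × 28.9) / (4π × 0.266) × (0.8718 + 0.8718) = 1.89×10⁻⁵ T.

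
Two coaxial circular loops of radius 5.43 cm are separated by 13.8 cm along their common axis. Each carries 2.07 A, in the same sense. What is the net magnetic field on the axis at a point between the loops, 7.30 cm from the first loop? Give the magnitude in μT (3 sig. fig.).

B ≈ 11.4 μT

Each loop contributes B = μ₀IR²/[2(R²+z²)^(3/2)] on the axis, with z measured from that loop.
Loop 1 (z = 0.073 m): B₁ = 5.09×10⁻⁶ T. Loop 2 (z = 0.065 m): B₂ = 6.31×10⁻⁶ T.
The fields add: B = B₁ + B₂ = 1.14×10⁻⁵ T.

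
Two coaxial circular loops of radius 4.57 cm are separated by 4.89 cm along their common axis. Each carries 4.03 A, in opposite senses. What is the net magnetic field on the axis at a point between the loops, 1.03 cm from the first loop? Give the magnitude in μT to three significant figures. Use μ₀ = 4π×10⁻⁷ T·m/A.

Each loop contributes B = μ₀IR²/[2(R²+z²)^(3/2)] on the axis, with z measured from that loop.
Loop 1 (z = 0.0103 m): B₁ = 5.14×10⁻⁵ T. Loop 2 (z = 0.0386 m): B₂ = 2.47×10⁻⁵ T.
The fields oppose: B = |B₁ − B₂| = 2.67×10⁻⁵ T.

B ≈ 26.7 μT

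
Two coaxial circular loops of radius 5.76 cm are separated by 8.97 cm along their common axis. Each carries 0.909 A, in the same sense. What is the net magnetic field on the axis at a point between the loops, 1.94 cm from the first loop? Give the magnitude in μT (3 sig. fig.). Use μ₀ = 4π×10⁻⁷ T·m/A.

Each loop contributes B = μ₀IR²/[2(R²+z²)^(3/2)] on the axis, with z measured from that loop.
Loop 1 (z = 0.0194 m): B₁ = 8.44×10⁻⁶ T. Loop 2 (z = 0.0703 m): B₂ = 2.52×10⁻⁶ T.
The fields add: B = B₁ + B₂ = 1.10×10⁻⁵ T.

B ≈ 11.0 μT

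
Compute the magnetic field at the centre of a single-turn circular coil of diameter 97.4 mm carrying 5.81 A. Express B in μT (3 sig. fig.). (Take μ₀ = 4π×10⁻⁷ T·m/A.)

At the centre of a circular loop the Biot–Savart law gives B = μ₀I/(2R) (so R = 0.0487 m).
B = (4π×10⁻⁷ × 5.81) / (2 × 0.0487) = 7.50×10⁻⁵ T.

B ≈ 75.0 μT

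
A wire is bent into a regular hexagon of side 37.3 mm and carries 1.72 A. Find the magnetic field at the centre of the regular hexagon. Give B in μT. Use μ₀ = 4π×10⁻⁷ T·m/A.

Each side is a finite straight segment at perpendicular distance d = a/(2 tan(π/6)) = 0.0323 m from the centre, with end-angles ±π/6.
One side contributes B₁ = (μ₀I/4πd)·2 sin(π/6) = 5.32×10⁻⁶ T.
All 6 sides add in the same direction: B = 6 × 5.32×10⁻⁶ = 3.19×10⁻⁵ T.

B ≈ 31.9 μT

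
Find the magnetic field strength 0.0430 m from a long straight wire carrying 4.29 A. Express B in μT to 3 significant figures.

B ≈ 20.0 μT

For an infinitely long straight wire, B = μ₀I/(2πd).
B = (4π×10⁻⁷ × 4.29) / (2π × 0.043) = 2.00×10⁻⁵ T.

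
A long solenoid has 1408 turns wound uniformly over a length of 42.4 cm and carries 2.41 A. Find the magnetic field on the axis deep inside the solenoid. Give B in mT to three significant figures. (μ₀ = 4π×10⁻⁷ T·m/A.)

B ≈ 10.1 mT

Inside a long solenoid, B = μ₀nI with n = 3321 turns/m.
B = 4π×10⁻⁷ × 3321 × 2.41 = 1.01×10⁻² T.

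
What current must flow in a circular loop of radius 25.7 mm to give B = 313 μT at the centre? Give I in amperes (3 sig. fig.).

I ≈ 12.8 A

At the centre of a circular loop B = μ₀I/(2R), so I = 2RB/μ₀.
With R = 0.0257 m, I = 2 × 0.0257 × 3.13×10⁻⁴ / (4π×10⁻⁷) = 12.8 A.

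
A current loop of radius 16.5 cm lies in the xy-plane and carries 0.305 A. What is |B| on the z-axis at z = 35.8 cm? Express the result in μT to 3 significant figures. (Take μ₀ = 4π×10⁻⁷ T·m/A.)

B ≈ 0.0852 μT

On the axis of a circular loop, B = μ₀IR² / [2(R²+z²)^(3/2)].
R² + z² = (0.165)² + (0.358)² = 0.1554 m², and (R²+z²)^(3/2) = 6.13×10⁻² m³.
B = (4π×10⁻⁷ × 0.305 × 0.02723) / (2 × 6.13×10⁻²) = 8.52×10⁻⁸ T.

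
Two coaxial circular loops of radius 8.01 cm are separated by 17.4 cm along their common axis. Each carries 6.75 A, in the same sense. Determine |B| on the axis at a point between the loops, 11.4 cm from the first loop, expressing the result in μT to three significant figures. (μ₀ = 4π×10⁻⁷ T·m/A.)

Each loop contributes B = μ₀IR²/[2(R²+z²)^(3/2)] on the axis, with z measured from that loop.
Loop 1 (z = 0.114 m): B₁ = 1.01×10⁻⁵ T. Loop 2 (z = 0.06 m): B₂ = 2.71×10⁻⁵ T.
The fields add: B = B₁ + B₂ = 3.72×10⁻⁵ T.

B ≈ 37.2 μT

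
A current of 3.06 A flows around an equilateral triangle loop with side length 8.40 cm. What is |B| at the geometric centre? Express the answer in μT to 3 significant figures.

Each side is a finite straight segment at perpendicular distance d = a/(2 tan(π/3)) = 0.02425 m from the centre, with end-angles ±π/3.
One side contributes B₁ = (μ₀I/4πd)·2 sin(π/3) = 2.19×10⁻⁵ T.
All 3 sides add in the same direction: B = 3 × 2.19×10⁻⁵ = 6.56×10⁻⁵ T.

B ≈ 65.6 μT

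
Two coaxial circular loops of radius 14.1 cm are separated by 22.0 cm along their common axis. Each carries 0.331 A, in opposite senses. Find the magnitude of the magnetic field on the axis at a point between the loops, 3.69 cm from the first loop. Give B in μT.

B ≈ 1.00 μT

Each loop contributes B = μ₀IR²/[2(R²+z²)^(3/2)] on the axis, with z measured from that loop.
Loop 1 (z = 0.0369 m): B₁ = 1.34×10⁻⁶ T. Loop 2 (z = 0.1831 m): B₂ = 3.35×10⁻⁷ T.
The fields oppose: B = |B₁ − B₂| = 1.00×10⁻⁶ T.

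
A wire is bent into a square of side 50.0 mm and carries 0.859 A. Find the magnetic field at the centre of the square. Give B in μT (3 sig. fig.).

Each side is a finite straight segment at perpendicular distance d = a/(2 tan(π/4)) = 0.025 m from the centre, with end-angles ±π/4.
One side contributes B₁ = (μ₀I/4πd)·2 sin(π/4) = 4.86×10⁻⁶ T.
All 4 sides add in the same direction: B = 4 × 4.86×10⁻⁶ = 1.94×10⁻⁵ T.

B ≈ 19.4 μT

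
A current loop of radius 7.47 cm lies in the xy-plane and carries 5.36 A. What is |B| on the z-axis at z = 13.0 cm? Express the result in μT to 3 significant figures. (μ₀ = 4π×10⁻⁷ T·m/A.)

On the axis of a circular loop, B = μ₀IR² / [2(R²+z²)^(3/2)].
R² + z² = (0.0747)² + (0.13)² = 0.02248 m², and (R²+z²)^(3/2) = 3.37×10⁻³ m³.
B = (4π×10⁻⁷ × 5.36 × 0.00558) / (2 × 3.37×10⁻³) = 5.58×10⁻⁶ T.

B ≈ 5.58 μT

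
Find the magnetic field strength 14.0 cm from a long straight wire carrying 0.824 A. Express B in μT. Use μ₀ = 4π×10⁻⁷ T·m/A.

B ≈ 1.18 μT

For an infinitely long straight wire, B = μ₀I/(2πd).
B = (4π×10⁻⁷ × 0.824) / (2π × 0.14) = 1.18×10⁻⁶ T.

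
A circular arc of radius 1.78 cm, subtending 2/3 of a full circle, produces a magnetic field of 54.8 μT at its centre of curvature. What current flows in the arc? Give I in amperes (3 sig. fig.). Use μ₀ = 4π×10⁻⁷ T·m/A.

For a circular arc, B = μ₀Iφ/(4πR) with φ in radians; here φ = 4.189 rad.
So I = 4πRB/(μ₀φ) = 4π × 0.0178 × 5.48×10⁻⁵ / (4π×10⁻⁷ × 4.189) = 2.33 A.

I ≈ 2.33 A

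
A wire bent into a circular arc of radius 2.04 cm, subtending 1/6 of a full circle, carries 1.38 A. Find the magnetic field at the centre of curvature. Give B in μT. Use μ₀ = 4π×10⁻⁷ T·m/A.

B ≈ 7.08 μT

The Biot–Savart field of a circular arc at its centre is B = μ₀Iφ/(4πR), with φ = 1.047 rad.
B = (4π×10⁻⁷ × 1.38 × 1.047) / (4π × 0.0204) = 7.08×10⁻⁶ T.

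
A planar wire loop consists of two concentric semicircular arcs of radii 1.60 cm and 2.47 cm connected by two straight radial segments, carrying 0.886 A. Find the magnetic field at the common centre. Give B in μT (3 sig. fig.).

The radial connectors point toward the centre, so dl × r̂ = 0 and they contribute nothing.
Each semicircle gives μ₀I/(4R): inner arc 1.74×10⁻⁵ T, outer arc 1.13×10⁻⁵ T.
The two arcs carry current in opposite angular senses, so their fields oppose: B = |1.74×10⁻⁵ − 1.13×10⁻⁵| = 6.13×10⁻⁶ T.

B ≈ 6.13 μT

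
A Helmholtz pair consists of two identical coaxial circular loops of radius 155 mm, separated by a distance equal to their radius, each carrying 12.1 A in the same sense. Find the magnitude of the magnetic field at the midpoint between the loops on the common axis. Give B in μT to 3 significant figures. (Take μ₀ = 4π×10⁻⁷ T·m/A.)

B ≈ 70.2 μT

Each loop contributes B = μ₀IR²/[2(R²+z²)^(3/2)] on the axis, with z measured from that loop.
Loop 1 (z = 0.0775 m): B₁ = 3.51×10⁻⁵ T. Loop 2 (z = 0.0775 m): B₂ = 3.51×10⁻⁵ T.
The fields add: B = B₁ + B₂ = 7.02×10⁻⁵ T.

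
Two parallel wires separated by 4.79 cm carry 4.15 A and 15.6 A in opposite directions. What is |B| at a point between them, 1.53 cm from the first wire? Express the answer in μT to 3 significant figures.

Each long wire gives B = μ₀I/(2πd). Distances are d₁ = 0.0153 m and d₂ = 0.0326 m.
B₁ = 5.42×10⁻⁵ T, B₂ = 9.57×10⁻⁵ T.
Between antiparallel currents both contributions point the same way, so they add. B = B₁ + B₂ = 5.42×10⁻⁵ + 9.57×10⁻⁵ = 1.50×10⁻⁴ T.

B ≈ 150 μT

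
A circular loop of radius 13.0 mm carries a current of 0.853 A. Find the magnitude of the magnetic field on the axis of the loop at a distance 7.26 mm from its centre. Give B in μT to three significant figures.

On the axis of a circular loop, B = μ₀IR² / [2(R²+z²)^(3/2)].
R² + z² = (0.013)² + (0.00726)² = 0.0002217 m², and (R²+z²)^(3/2) = 3.30×10⁻⁶ m³.
B = (4π×10⁻⁷ × 0.853 × 0.000169) / (2 × 3.30×10⁻⁶) = 2.74×10⁻⁵ T.

B ≈ 27.4 μT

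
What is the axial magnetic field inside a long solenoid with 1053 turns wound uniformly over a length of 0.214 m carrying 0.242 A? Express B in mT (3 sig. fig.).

Inside a long solenoid, B = μ₀nI with n = 4921 turns/m.
B = 4π×10⁻⁷ × 4921 × 0.242 = 1.50×10⁻³ T.

B ≈ 1.50 mT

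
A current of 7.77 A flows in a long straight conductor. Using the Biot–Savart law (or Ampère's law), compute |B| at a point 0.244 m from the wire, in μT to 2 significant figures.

For an infinitely long straight wire, B = μ₀I/(2πd).
B = (4π×10⁻⁷ × 7.77) / (2π × 0.244) = 6.37×10⁻⁶ T.

B ≈ 6.4 μT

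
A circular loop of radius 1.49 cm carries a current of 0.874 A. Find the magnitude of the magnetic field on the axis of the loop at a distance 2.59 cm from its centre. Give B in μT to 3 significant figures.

On the axis of a circular loop, B = μ₀IR² / [2(R²+z²)^(3/2)].
R² + z² = (0.0149)² + (0.0259)² = 0.0008928 m², and (R²+z²)^(3/2) = 2.67×10⁻⁵ m³.
B = (4π×10⁻⁷ × 0.874 × 0.000222) / (2 × 2.67×10⁻⁵) = 4.57×10⁻⁶ T.

B ≈ 4.57 μT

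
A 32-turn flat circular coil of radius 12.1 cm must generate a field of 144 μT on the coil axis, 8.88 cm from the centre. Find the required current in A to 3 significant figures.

I ≈ 1.65 A

For an N-turn coil, B = Nμ₀IR²/[2(R²+z²)^(3/2)] with R = 0.121 m, z = 0.0888 m, so I = 2B(R²+z²)^(3/2)/(Nμ₀R²) = 2 × 1.44×10⁻⁴ × 3.38×10⁻³ / (32 × 4π×10⁻⁷ × 0.01464) = 1.65 A.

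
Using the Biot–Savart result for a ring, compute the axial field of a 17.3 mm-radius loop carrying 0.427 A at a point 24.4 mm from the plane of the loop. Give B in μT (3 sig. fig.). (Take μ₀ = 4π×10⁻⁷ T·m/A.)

On the axis of a circular loop, B = μ₀IR² / [2(R²+z²)^(3/2)].
R² + z² = (0.0173)² + (0.0244)² = 0.0008946 m², and (R²+z²)^(3/2) = 2.68×10⁻⁵ m³.
B = (4π×10⁻⁷ × 0.427 × 0.0002993) / (2 × 2.68×10⁻⁵) = 3.00×10⁻⁶ T.

B ≈ 3.00 μT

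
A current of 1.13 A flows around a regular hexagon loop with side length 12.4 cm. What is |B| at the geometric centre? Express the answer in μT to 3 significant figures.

B ≈ 6.31 μT

Each side is a finite straight segment at perpendicular distance d = a/(2 tan(π/6)) = 0.1074 m from the centre, with end-angles ±π/6.
One side contributes B₁ = (μ₀I/4πd)·2 sin(π/6) = 1.05×10⁻⁶ T.
All 6 sides add in the same direction: B = 6 × 1.05×10⁻⁶ = 6.31×10⁻⁶ T.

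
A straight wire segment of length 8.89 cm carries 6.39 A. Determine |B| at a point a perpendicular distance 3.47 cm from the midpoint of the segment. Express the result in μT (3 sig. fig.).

For a finite straight segment, B = (μ₀I/4πd)(sinθ₁ + sinθ₂), where θ₁, θ₂ are the angles from the perpendicular to each end.
The perpendicular from the point meets the wire at its midpoint, so each end is L/2 = 0.04445 m away along the wire.
sinθ₁ = 0.04445/√(0.04445²+0.0347²) = 0.7883; sinθ₂ = 0.04445/√(0.04445²+0.0347²) = 0.7883.
B = (4π×10⁻⁷ × 6.39) / (4π × 0.0347) × (0.7883 + 0.7883) = 2.90×10⁻⁵ T.

B ≈ 29.0 μT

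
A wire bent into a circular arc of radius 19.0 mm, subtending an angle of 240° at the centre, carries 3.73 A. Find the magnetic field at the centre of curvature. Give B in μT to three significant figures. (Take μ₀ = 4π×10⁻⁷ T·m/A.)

B ≈ 82.2 μT

The Biot–Savart field of a circular arc at its centre is B = μ₀Iφ/(4πR), with φ = 4.189 rad.
B = (4π×10⁻⁷ × 3.73 × 4.189) / (4π × 0.019) = 8.22×10⁻⁵ T.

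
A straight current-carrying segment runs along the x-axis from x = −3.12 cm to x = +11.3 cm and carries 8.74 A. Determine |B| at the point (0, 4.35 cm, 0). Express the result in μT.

For a finite straight segment, B = (μ₀I/4πd)(sinθ₁ + sinθ₂), where θ₁, θ₂ are the angles from the perpendicular to each end.
The perpendicular distance is d = 0.0435 m; the end-offsets along the wire are a = 0.0312 m and b = 0.113 m.
sinθ₁ = 0.0312/√(0.0312²+0.0435²) = 0.5828; sinθ₂ = 0.113/√(0.113²+0.0435²) = 0.9332.
B = (4π×10⁻⁷ × 8.74) / (4π × 0.0435) × (0.5828 + 0.9332) = 3.05×10⁻⁵ T.

B ≈ 30.5 μT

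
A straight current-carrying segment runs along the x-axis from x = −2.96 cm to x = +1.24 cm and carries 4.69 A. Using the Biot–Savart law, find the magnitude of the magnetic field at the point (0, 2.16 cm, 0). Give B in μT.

For a finite straight segment, B = (μ₀I/4πd)(sinθ₁ + sinθ₂), where θ₁, θ₂ are the angles from the perpendicular to each end.
The perpendicular distance is d = 0.0216 m; the end-offsets along the wire are a = 0.0296 m and b = 0.0124 m.
sinθ₁ = 0.0296/√(0.0296²+0.0216²) = 0.8078; sinθ₂ = 0.0124/√(0.0124²+0.0216²) = 0.4979.
B = (4π×10⁻⁷ × 4.69) / (4π × 0.0216) × (0.8078 + 0.4979) = 2.83×10⁻⁵ T.

B ≈ 28.3 μT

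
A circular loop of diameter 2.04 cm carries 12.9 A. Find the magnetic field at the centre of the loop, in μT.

At the centre of a circular loop the Biot–Savart law gives B = μ₀I/(2R) (so R = 0.0102 m).
B = (4π×10⁻⁷ × 12.9) / (2 × 0.0102) = 7.95×10⁻⁴ T.

B ≈ 795 μT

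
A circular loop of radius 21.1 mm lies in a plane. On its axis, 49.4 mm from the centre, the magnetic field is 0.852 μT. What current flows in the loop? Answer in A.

On the axis of a loop, B = μ₀IR²/[2(R²+z²)^(3/2)], so I = 2B(R²+z²)^(3/2)/(μ₀R²).
R² + z² = 0.0004452 + 0.00244 = 0.002886 m²; raised to 3/2 gives 1.55×10⁻⁴ m³.
I = 2 × 8.52×10⁻⁷ × 1.55×10⁻⁴ / (1.26×10⁻⁶ × 0.0004452) = 0.472 A.

I ≈ 0.472 A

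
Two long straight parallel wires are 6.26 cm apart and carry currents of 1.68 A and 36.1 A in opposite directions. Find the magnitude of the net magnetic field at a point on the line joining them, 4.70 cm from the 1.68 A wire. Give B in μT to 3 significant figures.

B ≈ 470 μT

Each long wire gives B = μ₀I/(2πd). Distances are d₁ = 0.047 m and d₂ = 0.0156 m.
B₁ = 7.15×10⁻⁶ T, B₂ = 4.63×10⁻⁴ T.
Between antiparallel currents both contributions point the same way, so they add. B = B₁ + B₂ = 7.15×10⁻⁶ + 4.63×10⁻⁴ = 4.70×10⁻⁴ T.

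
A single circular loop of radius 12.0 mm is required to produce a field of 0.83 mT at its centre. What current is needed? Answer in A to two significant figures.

I ≈ 16 A

At the centre of a circular loop B = μ₀I/(2R), so I = 2RB/μ₀.
With R = 0.012 m, I = 2 × 0.012 × 8.30×10⁻⁴ / (4π×10⁻⁷) = 15.9 A.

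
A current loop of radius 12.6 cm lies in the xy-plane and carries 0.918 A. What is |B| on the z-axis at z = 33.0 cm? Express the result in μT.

On the axis of a circular loop, B = μ₀IR² / [2(R²+z²)^(3/2)].
R² + z² = (0.126)² + (0.33)² = 0.1248 m², and (R²+z²)^(3/2) = 4.41×10⁻² m³.
B = (4π×10⁻⁷ × 0.918 × 0.01588) / (2 × 4.41×10⁻²) = 2.08×10⁻⁷ T.

B ≈ 0.208 μT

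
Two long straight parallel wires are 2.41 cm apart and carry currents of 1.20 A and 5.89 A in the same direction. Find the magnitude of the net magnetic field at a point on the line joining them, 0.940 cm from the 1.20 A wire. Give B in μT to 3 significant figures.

Each long wire gives B = μ₀I/(2πd). Distances are d₁ = 0.0094 m and d₂ = 0.0147 m.
B₁ = 2.55×10⁻⁵ T, B₂ = 8.01×10⁻⁵ T.
Between parallel currents the two contributions point in opposite directions, so they subtract. B = |B₁ − B₂| = |2.55×10⁻⁵ − 8.01×10⁻⁵| = 5.46×10⁻⁵ T.

B ≈ 54.6 μT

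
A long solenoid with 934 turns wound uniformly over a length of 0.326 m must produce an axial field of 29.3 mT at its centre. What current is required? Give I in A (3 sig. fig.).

I ≈ 8.14 A

Inside a long solenoid B = μ₀nI with n = 2865 m⁻¹, so I = B/(μ₀n).
I = 2.93×10⁻² / (4π×10⁻⁷ × 2865) = 8.14 A.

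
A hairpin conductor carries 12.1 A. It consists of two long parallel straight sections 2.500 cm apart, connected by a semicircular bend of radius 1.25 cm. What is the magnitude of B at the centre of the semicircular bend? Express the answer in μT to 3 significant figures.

B ≈ 498 μT

The semicircular arc contributes B_arc = μ₀I·π/(4πR) = μ₀I/(4R) = 3.04×10⁻⁴ T.
Each semi-infinite lead is at perpendicular distance R = 0.0125 m from the centre, with the perpendicular foot at its near end, so it contributes μ₀I/(4πR); both point the same way, together 1.94×10⁻⁴ T.
Arc and leads all point the same direction: B = 3.04×10⁻⁴ + 1.94×10⁻⁴ = 4.98×10⁻⁴ T.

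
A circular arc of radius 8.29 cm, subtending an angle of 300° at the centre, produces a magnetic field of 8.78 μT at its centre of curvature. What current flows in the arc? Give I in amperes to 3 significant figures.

I ≈ 1.39 A

For a circular arc, B = μ₀Iφ/(4πR) with φ in radians; here φ = 5.236 rad.
So I = 4πRB/(μ₀φ) = 4π × 0.0829 × 8.78×10⁻⁶ / (4π×10⁻⁷ × 5.236) = 1.39 A.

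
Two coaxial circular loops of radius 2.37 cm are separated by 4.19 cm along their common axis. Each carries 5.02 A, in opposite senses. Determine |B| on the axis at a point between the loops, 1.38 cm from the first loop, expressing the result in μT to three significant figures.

B ≈ 50.2 μT

Each loop contributes B = μ₀IR²/[2(R²+z²)^(3/2)] on the axis, with z measured from that loop.
Loop 1 (z = 0.0138 m): B₁ = 8.59×10⁻⁵ T. Loop 2 (z = 0.0281 m): B₂ = 3.57×10⁻⁵ T.
The fields oppose: B = |B₁ − B₂| = 5.02×10⁻⁵ T.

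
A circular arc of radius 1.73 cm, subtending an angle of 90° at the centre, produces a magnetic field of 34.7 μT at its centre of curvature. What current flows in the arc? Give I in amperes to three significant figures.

For a circular arc, B = μ₀Iφ/(4πR) with φ in radians; here φ = 1.571 rad.
So I = 4πRB/(μ₀φ) = 4π × 0.0173 × 3.47×10⁻⁵ / (4π×10⁻⁷ × 1.571) = 3.82 A.

I ≈ 3.82 A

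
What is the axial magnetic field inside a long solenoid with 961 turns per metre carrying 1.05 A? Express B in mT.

B ≈ 1.27 mT

Inside a long solenoid, B = μ₀nI with n = 961 turns/m.
B = 4π×10⁻⁷ × 961 × 1.05 = 1.27×10⁻³ T.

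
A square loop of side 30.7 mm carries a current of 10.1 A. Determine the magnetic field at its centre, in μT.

Each side is a finite straight segment at perpendicular distance d = a/(2 tan(π/4)) = 0.01535 m from the centre, with end-angles ±π/4.
One side contributes B₁ = (μ₀I/4πd)·2 sin(π/4) = 9.31×10⁻⁵ T.
All 4 sides add in the same direction: B = 4 × 9.31×10⁻⁵ = 3.72×10⁻⁴ T.

B ≈ 372 μT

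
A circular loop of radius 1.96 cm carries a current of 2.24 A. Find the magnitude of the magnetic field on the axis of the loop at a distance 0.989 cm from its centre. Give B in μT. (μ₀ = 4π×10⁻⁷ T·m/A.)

B ≈ 51.1 μT

On the axis of a circular loop, B = μ₀IR² / [2(R²+z²)^(3/2)].
R² + z² = (0.0196)² + (0.00989)² = 0.000482 m², and (R²+z²)^(3/2) = 1.06×10⁻⁵ m³.
B = (4π×10⁻⁷ × 2.24 × 0.0003842) / (2 × 1.06×10⁻⁵) = 5.11×10⁻⁵ T.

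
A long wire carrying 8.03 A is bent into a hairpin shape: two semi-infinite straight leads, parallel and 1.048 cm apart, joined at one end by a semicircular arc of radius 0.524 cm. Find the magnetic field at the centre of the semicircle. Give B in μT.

B ≈ 788 μT

The semicircular arc contributes B_arc = μ₀I·π/(4πR) = μ₀I/(4R) = 4.81×10⁻⁴ T.
Each semi-infinite lead is at perpendicular distance R = 0.00524 m from the centre, with the perpendicular foot at its near end, so it contributes μ₀I/(4πR); both point the same way, together 3.06×10⁻⁴ T.
Arc and leads all point the same direction: B = 4.81×10⁻⁴ + 3.06×10⁻⁴ = 7.88×10⁻⁴ T.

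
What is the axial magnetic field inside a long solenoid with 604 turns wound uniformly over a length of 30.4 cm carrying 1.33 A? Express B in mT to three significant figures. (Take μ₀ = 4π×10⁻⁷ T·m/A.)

B ≈ 3.32 mT

Inside a long solenoid, B = μ₀nI with n = 1987 turns/m.
B = 4π×10⁻⁷ × 1987 × 1.33 = 3.32×10⁻³ T.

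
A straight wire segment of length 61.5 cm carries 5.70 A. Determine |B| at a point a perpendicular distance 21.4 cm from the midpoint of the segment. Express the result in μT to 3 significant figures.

For a finite straight segment, B = (μ₀I/4πd)(sinθ₁ + sinθ₂), where θ₁, θ₂ are the angles from the perpendicular to each end.
The perpendicular from the point meets the wire at its midpoint, so each end is L/2 = 0.3075 m away along the wire.
sinθ₁ = 0.3075/√(0.3075²+0.214²) = 0.8208; sinθ₂ = 0.3075/√(0.3075²+0.214²) = 0.8208.
B = (4π×10⁻⁷ × 5.70) / (4π × 0.214) × (0.8208 + 0.8208) = 4.37×10⁻⁶ T.

B ≈ 4.37 μT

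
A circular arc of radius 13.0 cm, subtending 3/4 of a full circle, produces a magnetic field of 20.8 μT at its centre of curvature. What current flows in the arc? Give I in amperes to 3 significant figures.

For a circular arc, B = μ₀Iφ/(4πR) with φ in radians; here φ = 4.712 rad.
So I = 4πRB/(μ₀φ) = 4π × 0.13 × 2.08×10⁻⁵ / (4π×10⁻⁷ × 4.712) = 5.74 A.

I ≈ 5.74 A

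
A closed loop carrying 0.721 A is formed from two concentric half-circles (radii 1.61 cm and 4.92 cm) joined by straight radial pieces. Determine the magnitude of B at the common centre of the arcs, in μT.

B ≈ 9.47 μT

The radial connectors point toward the centre, so dl × r̂ = 0 and they contribute nothing.
Each semicircle gives μ₀I/(4R): inner arc 1.41×10⁻⁵ T, outer arc 4.60×10⁻⁶ T.
The two arcs carry current in opposite angular senses, so their fields oppose: B = |1.41×10⁻⁵ − 4.60×10⁻⁶| = 9.47×10⁻⁶ T.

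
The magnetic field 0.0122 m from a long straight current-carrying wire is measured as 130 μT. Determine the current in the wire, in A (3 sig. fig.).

I ≈ 7.93 A

For a long straight wire B = μ₀I/(2πd), so I = 2πdB/μ₀.
I = 2π × 0.0122 × 1.30×10⁻⁴ / (4π×10⁻⁷) = 7.93 A.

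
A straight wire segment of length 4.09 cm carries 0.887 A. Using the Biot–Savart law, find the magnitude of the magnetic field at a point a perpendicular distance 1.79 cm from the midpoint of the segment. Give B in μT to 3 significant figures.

For a finite straight segment, B = (μ₀I/4πd)(sinθ₁ + sinθ₂), where θ₁, θ₂ are the angles from the perpendicular to each end.
The perpendicular from the point meets the wire at its midpoint, so each end is L/2 = 0.02045 m away along the wire.
sinθ₁ = 0.02045/√(0.02045²+0.0179²) = 0.7525; sinθ₂ = 0.02045/√(0.02045²+0.0179²) = 0.7525.
B = (4π×10⁻⁷ × 0.887) / (4π × 0.0179) × (0.7525 + 0.7525) = 7.46×10⁻⁶ T.

B ≈ 7.46 μT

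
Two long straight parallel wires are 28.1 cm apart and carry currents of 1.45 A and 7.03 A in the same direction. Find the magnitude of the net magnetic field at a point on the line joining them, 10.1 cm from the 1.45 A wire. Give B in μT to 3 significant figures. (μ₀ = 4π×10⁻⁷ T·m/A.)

Each long wire gives B = μ₀I/(2πd). Distances are d₁ = 0.101 m and d₂ = 0.18 m.
B₁ = 2.87×10⁻⁶ T, B₂ = 7.81×10⁻⁶ T.
Between parallel currents the two contributions point in opposite directions, so they subtract. B = |B₁ − B₂| = |2.87×10⁻⁶ − 7.81×10⁻⁶| = 4.94×10⁻⁶ T.

B ≈ 4.94 μT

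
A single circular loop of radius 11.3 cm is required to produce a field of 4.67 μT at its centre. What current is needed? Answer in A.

I ≈ 0.840 A

At the centre of a circular loop B = μ₀I/(2R), so I = 2RB/μ₀.
With R = 0.113 m, I = 2 × 0.113 × 4.67×10⁻⁶ / (4π×10⁻⁷) = 0.840 A.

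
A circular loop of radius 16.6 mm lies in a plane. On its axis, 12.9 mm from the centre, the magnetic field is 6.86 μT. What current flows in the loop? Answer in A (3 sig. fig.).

I ≈ 0.368 A

On the axis of a loop, B = μ₀IR²/[2(R²+z²)^(3/2)], so I = 2B(R²+z²)^(3/2)/(μ₀R²).
R² + z² = 0.0002756 + 0.0001664 = 0.000442 m²; raised to 3/2 gives 9.29×10⁻⁶ m³.
I = 2 × 6.86×10⁻⁶ × 9.29×10⁻⁶ / (1.26×10⁻⁶ × 0.0002756) = 0.368 A.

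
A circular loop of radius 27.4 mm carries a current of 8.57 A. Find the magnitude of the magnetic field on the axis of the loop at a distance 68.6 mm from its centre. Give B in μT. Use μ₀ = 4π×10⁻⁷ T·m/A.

On the axis of a circular loop, B = μ₀IR² / [2(R²+z²)^(3/2)].
R² + z² = (0.0274)² + (0.0686)² = 0.005457 m², and (R²+z²)^(3/2) = 4.03×10⁻⁴ m³.
B = (4π×10⁻⁷ × 8.57 × 0.0007508) / (2 × 4.03×10⁻⁴) = 1.00×10⁻⁵ T.

B ≈ 10.0 μT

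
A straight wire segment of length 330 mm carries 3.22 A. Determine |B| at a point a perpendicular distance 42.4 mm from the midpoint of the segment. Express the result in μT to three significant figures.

B ≈ 14.7 μT

For a finite straight segment, B = (μ₀I/4πd)(sinθ₁ + sinθ₂), where θ₁, θ₂ are the angles from the perpendicular to each end.
The perpendicular from the point meets the wire at its midpoint, so each end is L/2 = 0.165 m away along the wire.
sinθ₁ = 0.165/√(0.165²+0.0424²) = 0.9685; sinθ₂ = 0.165/√(0.165²+0.0424²) = 0.9685.
B = (4π×10⁻⁷ × 3.22) / (4π × 0.0424) × (0.9685 + 0.9685) = 1.47×10⁻⁵ T.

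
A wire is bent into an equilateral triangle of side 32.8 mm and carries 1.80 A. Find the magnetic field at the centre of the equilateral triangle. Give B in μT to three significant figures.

B ≈ 98.8 μT

Each side is a finite straight segment at perpendicular distance d = a/(2 tan(π/3)) = 0.009469 m from the centre, with end-angles ±π/3.
One side contributes B₁ = (μ₀I/4πd)·2 sin(π/3) = 3.29×10⁻⁵ T.
All 3 sides add in the same direction: B = 3 × 3.29×10⁻⁵ = 9.88×10⁻⁵ T.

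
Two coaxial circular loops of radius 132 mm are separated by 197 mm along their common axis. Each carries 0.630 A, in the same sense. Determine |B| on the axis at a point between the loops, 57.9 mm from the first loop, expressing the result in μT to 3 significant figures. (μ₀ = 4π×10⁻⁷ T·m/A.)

B ≈ 3.28 μT

Each loop contributes B = μ₀IR²/[2(R²+z²)^(3/2)] on the axis, with z measured from that loop.
Loop 1 (z = 0.0579 m): B₁ = 2.30×10⁻⁶ T. Loop 2 (z = 0.1391 m): B₂ = 9.78×10⁻⁷ T.
The fields add: B = B₁ + B₂ = 3.28×10⁻⁶ T.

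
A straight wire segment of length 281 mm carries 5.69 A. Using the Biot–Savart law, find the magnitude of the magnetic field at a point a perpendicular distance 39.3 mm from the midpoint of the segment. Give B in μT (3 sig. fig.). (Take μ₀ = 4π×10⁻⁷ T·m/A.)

B ≈ 27.9 μT

For a finite straight segment, B = (μ₀I/4πd)(sinθ₁ + sinθ₂), where θ₁, θ₂ are the angles from the perpendicular to each end.
The perpendicular from the point meets the wire at its midpoint, so each end is L/2 = 0.1405 m away along the wire.
sinθ₁ = 0.1405/√(0.1405²+0.0393²) = 0.9630; sinθ₂ = 0.1405/√(0.1405²+0.0393²) = 0.9630.
B = (4π×10⁻⁷ × 5.69) / (4π × 0.0393) × (0.9630 + 0.9630) = 2.79×10⁻⁵ T.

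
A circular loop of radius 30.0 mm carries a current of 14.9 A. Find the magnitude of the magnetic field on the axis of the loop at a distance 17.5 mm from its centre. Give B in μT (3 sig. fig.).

B ≈ 201 μT

On the axis of a circular loop, B = μ₀IR² / [2(R²+z²)^(3/2)].
R² + z² = (0.03)² + (0.0175)² = 0.001206 m², and (R²+z²)^(3/2) = 4.19×10⁻⁵ m³.
B = (4π×10⁻⁷ × 14.9 × 0.0009) / (2 × 4.19×10⁻⁵) = 2.01×10⁻⁴ T.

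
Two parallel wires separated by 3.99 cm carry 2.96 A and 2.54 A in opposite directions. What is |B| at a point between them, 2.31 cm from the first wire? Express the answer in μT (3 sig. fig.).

B ≈ 55.9 μT

Each long wire gives B = μ₀I/(2πd). Distances are d₁ = 0.0231 m and d₂ = 0.0168 m.
B₁ = 2.56×10⁻⁵ T, B₂ = 3.02×10⁻⁵ T.
Between antiparallel currents both contributions point the same way, so they add. B = B₁ + B₂ = 2.56×10⁻⁵ + 3.02×10⁻⁵ = 5.59×10⁻⁵ T.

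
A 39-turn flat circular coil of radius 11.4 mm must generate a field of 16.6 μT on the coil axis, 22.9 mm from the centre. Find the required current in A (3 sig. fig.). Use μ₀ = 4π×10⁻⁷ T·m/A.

I ≈ 0.0873 A

For an N-turn coil, B = Nμ₀IR²/[2(R²+z²)^(3/2)] with R = 0.0114 m, z = 0.0229 m, so I = 2B(R²+z²)^(3/2)/(Nμ₀R²) = 2 × 1.66×10⁻⁵ × 1.67×10⁻⁵ / (39 × 4π×10⁻⁷ × 0.00013) = 8.73×10⁻² A.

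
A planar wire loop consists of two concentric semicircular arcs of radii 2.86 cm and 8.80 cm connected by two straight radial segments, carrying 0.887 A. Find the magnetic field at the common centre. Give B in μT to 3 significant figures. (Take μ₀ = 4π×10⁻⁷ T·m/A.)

B ≈ 6.58 μT

The radial connectors point toward the centre, so dl × r̂ = 0 and they contribute nothing.
Each semicircle gives μ₀I/(4R): inner arc 9.74×10⁻⁶ T, outer arc 3.17×10⁻⁶ T.
The two arcs carry current in opposite angular senses, so their fields oppose: B = |9.74×10⁻⁶ − 3.17×10⁻⁶| = 6.58×10⁻⁶ T.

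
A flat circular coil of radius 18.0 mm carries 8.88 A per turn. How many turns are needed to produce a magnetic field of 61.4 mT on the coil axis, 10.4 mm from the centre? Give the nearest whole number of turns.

N = 305

For an N-turn coil, B = Nμ₀IR²/[2(R²+z²)^(3/2)]. A single turn gives B₁ = 2.01×10⁻⁴ T with R = 0.018 m, z = 0.0104 m.
N = B/B₁ = 6.14×10⁻² / 2.01×10⁻⁴ = 305.14.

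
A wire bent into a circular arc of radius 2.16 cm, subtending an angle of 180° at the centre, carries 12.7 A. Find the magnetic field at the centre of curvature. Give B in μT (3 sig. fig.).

The Biot–Savart field of a circular arc at its centre is B = μ₀Iφ/(4πR), with φ = 3.142 rad.
B = (4π×10⁻⁷ × 12.7 × 3.142) / (4π × 0.0216) = 1.85×10⁻⁴ T.

B ≈ 185 μT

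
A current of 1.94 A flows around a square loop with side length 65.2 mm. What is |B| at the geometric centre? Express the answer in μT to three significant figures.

B ≈ 33.7 μT

Each side is a finite straight segment at perpendicular distance d = a/(2 tan(π/4)) = 0.0326 m from the centre, with end-angles ±π/4.
One side contributes B₁ = (μ₀I/4πd)·2 sin(π/4) = 8.42×10⁻⁶ T.
All 4 sides add in the same direction: B = 4 × 8.42×10⁻⁶ = 3.37×10⁻⁵ T.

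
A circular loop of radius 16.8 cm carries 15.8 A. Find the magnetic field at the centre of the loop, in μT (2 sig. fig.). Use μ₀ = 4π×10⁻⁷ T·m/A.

At the centre of a circular loop the Biot–Savart law gives B = μ₀I/(2R).
B = (4π×10⁻⁷ × 15.8) / (2 × 0.168) = 5.91×10⁻⁵ T.

B ≈ 59 μT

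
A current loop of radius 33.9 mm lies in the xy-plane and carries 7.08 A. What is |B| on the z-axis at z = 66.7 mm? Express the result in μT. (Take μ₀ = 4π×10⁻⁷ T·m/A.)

On the axis of a circular loop, B = μ₀IR² / [2(R²+z²)^(3/2)].
R² + z² = (0.0339)² + (0.0667)² = 0.005598 m², and (R²+z²)^(3/2) = 4.19×10⁻⁴ m³.
B = (4π×10⁻⁷ × 7.08 × 0.001149) / (2 × 4.19×10⁻⁴) = 1.22×10⁻⁵ T.

B ≈ 12.2 μT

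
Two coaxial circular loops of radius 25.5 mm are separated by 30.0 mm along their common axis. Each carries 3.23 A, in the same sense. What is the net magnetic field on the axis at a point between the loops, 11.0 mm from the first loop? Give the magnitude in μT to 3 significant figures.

Each loop contributes B = μ₀IR²/[2(R²+z²)^(3/2)] on the axis, with z measured from that loop.
Loop 1 (z = 0.011 m): B₁ = 6.16×10⁻⁵ T. Loop 2 (z = 0.019 m): B₂ = 4.10×10⁻⁵ T.
The fields add: B = B₁ + B₂ = 1.03×10⁻⁴ T.

B ≈ 103 μT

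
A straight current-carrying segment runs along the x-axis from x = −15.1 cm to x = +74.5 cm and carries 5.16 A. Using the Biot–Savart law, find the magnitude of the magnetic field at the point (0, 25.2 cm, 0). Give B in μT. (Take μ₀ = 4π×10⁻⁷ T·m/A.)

For a finite straight segment, B = (μ₀I/4πd)(sinθ₁ + sinθ₂), where θ₁, θ₂ are the angles from the perpendicular to each end.
The perpendicular distance is d = 0.252 m; the end-offsets along the wire are a = 0.151 m and b = 0.745 m.
sinθ₁ = 0.151/√(0.151²+0.252²) = 0.5140; sinθ₂ = 0.745/√(0.745²+0.252²) = 0.9473.
B = (4π×10⁻⁷ × 5.16) / (4π × 0.252) × (0.5140 + 0.9473) = 2.99×10⁻⁶ T.

B ≈ 2.99 μT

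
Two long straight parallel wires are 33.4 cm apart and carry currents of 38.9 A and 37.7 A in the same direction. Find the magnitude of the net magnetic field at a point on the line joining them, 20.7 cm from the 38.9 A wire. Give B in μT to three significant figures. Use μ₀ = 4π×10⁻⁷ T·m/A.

Each long wire gives B = μ₀I/(2πd). Distances are d₁ = 0.207 m and d₂ = 0.127 m.
B₁ = 3.76×10⁻⁵ T, B₂ = 5.94×10⁻⁵ T.
Between parallel currents the two contributions point in opposite directions, so they subtract. B = |B₁ − B₂| = |3.76×10⁻⁵ − 5.94×10⁻⁵| = 2.18×10⁻⁵ T.

B ≈ 21.8 μT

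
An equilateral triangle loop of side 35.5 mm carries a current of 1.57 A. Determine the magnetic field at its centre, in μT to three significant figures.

B ≈ 79.6 μT

Each side is a finite straight segment at perpendicular distance d = a/(2 tan(π/3)) = 0.01025 m from the centre, with end-angles ±π/3.
One side contributes B₁ = (μ₀I/4πd)·2 sin(π/3) = 2.65×10⁻⁵ T.
All 3 sides add in the same direction: B = 3 × 2.65×10⁻⁵ = 7.96×10⁻⁵ T.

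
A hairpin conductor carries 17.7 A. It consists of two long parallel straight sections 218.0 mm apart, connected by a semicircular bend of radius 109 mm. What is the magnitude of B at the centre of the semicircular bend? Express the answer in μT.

B ≈ 83.5 μT

The semicircular arc contributes B_arc = μ₀I·π/(4πR) = μ₀I/(4R) = 5.10×10⁻⁵ T.
Each semi-infinite lead is at perpendicular distance R = 0.109 m from the centre, with the perpendicular foot at its near end, so it contributes μ₀I/(4πR); both point the same way, together 3.25×10⁻⁵ T.
Arc and leads all point the same direction: B = 5.10×10⁻⁵ + 3.25×10⁻⁵ = 8.35×10⁻⁵ T.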